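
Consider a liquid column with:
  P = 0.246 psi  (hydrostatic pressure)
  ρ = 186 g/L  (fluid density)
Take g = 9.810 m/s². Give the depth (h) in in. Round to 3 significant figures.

Rearranging: h = P/(ρ·g).
P = 0.246 psi = 1696 Pa; ρ = 186 g/L = 186.0 kg/m³; g = 9.810 m/s².
h = 0.9295 m
0.9295 m × (1 in / 0.02540 m) = 36.60 in

36.6 in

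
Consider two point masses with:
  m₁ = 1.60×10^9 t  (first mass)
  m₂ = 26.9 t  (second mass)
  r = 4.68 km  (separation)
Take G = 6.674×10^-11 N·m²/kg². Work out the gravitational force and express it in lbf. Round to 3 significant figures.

Directly: F = Gm₁m₂/r².
m₁ = 1.60×10^9 t = 1.600×10^12 kg; m₂ = 26.9 t = 26900 kg; r = 4.68 km = 4680 m; G = 6.674×10^-11 N·m²/kg².
F = 0.1311 N
0.1311 N × (1 lbf / 4.448 N) = 0.02948 lbf

0.0295 lbf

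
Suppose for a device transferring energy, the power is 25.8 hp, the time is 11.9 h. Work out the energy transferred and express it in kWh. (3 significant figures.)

Rearranging: W = P·t.
P = 25.8 hp = 19239 W; t = 11.9 h = 42840 s.
W = 8.242×10^8 J
8.242×10^8 J × (1 kWh / 3.600×10^6 J) = 228.9 kWh

229 kWh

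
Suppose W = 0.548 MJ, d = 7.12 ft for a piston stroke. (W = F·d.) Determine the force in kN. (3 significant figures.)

Solving W = F·d for F: F = W/d.
W = 0.548 MJ = 5.480×10^5 J; d = 7.12 ft = 2.170 m.
F = 2.525×10^5 N
2.525×10^5 N × (1 kN / 1000 N) = 252.5 kN

253 kN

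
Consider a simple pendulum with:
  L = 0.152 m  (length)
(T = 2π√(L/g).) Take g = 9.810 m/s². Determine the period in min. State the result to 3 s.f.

0.0130 min

T is given directly by: T = 2π√(L/g).
L = 0.152 m; g = 9.810 m/s².
T = 0.7821 s
0.7821 s × (1 min / 60.00 s) = 0.01304 min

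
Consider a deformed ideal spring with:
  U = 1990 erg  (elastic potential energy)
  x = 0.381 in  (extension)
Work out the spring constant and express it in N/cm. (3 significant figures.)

Rearranging: k = 2U/x².
U = 1990 erg = 1.990×10^-4 J; x = 0.381 in = 0.009677 m.
k = 4.250 N/m
4.250 N/m × (1 N/cm / 100.0 N/m) = 0.04250 N/cm

0.0425 N/cm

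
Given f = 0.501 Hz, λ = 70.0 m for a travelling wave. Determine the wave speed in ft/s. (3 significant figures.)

Directly: v = fλ.
f = 0.501 Hz; λ = 70.0 m.
v = 35.07 m/s
35.07 m/s × (1 ft/s / 0.3048 m/s) = 115.1 ft/s

115 ft/s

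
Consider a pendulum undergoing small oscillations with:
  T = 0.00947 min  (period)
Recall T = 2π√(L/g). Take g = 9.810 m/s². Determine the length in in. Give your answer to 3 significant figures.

Rearranging T = 2π√(L/g) for L: L = g·(T/2π)².
T = 0.00947 min = 0.5682 s; g = 9.810 m/s².
L = 0.08023 m
0.08023 m × (1 in / 0.02540 m) = 3.158 in

3.16 in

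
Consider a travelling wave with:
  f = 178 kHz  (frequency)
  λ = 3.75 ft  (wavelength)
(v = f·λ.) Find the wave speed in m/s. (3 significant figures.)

Directly: v = fλ.
f = 178 kHz = 1.780×10^5 Hz; λ = 3.75 ft = 1.143 m.
v = 2.035×10^5 m/s

2.03×10^5 m/s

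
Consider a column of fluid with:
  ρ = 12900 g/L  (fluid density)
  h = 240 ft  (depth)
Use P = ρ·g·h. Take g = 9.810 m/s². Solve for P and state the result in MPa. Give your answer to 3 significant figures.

9.26 MPa

Directly: P = ρgh.
ρ = 12900 g/L = 12900 kg/m³; h = 240 ft = 73.15 m; g = 9.810 m/s².
P = 9.257×10^6 Pa
9.257×10^6 Pa × (1 MPa / 1.000×10^6 Pa) = 9.257 MPa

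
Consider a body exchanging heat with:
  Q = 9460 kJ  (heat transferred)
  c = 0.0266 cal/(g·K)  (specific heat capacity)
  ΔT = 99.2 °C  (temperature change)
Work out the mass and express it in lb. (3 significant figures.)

1890 lb

Rearranging Q = m·c·ΔT for m: m = Q/(c·ΔT).
Q = 9460 kJ = 9.460×10^6 J; c = 0.0266 cal/(g·K) = 111.3 J/(kg·K); ΔT = 99.2 °C = 99.20 K.
m = 856.9 kg
856.9 kg × (1 lb / 0.4536 kg) = 1889 lb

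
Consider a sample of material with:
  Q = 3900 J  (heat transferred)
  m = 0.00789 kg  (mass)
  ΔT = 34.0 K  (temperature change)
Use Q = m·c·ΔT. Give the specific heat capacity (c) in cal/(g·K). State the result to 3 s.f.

Solving Q = m·c·ΔT for c: c = Q/(m·ΔT).
Q = 3900 J; m = 0.00789 kg; ΔT = 34.0 K.
c = 14538 J/(kg·K)
14538 J/(kg·K) × (1 cal/(g·K) / 4184 J/(kg·K)) = 3.475 cal/(g·K)

3.47 cal/(g·K)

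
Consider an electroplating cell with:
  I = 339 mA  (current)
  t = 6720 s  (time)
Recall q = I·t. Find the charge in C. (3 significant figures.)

Directly: q = It.
I = 339 mA = 0.3390 A; t = 6720 s.
q = 2278 C

2280 C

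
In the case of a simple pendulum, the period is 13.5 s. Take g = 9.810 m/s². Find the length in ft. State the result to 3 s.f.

149 ft

Rearranging T = 2π√(L/g) for L: L = g·(T/2π)².
T = 13.5 s; g = 9.810 m/s².
L = 45.29 m
45.29 m × (1 ft / 0.3048 m) = 148.6 ft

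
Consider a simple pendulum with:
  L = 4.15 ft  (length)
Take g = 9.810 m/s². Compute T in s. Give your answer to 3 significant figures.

2.26 s

T is given directly by: T = 2π√(L/g).
L = 4.15 ft = 1.265 m; g = 9.810 m/s².
T = 2.256 s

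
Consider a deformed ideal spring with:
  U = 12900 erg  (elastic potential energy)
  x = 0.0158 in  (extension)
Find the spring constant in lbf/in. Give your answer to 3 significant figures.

Rearranging U = ½k·x² for k: k = 2U/x².
U = 12900 erg = 0.001290 J; x = 0.0158 in = 4.013×10^-4 m.
k = 16019 N/m
16019 N/m × (1 lbf/in / 175.1 N/m) = 91.47 lbf/in

91.5 lbf/in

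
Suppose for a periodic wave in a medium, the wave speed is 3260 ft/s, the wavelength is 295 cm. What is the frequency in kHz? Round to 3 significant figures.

0.337 kHz

Rearranging: f = v/λ.
v = 3260 ft/s = 993.6 m/s; λ = 295 cm = 2.950 m.
f = 336.8 Hz
336.8 Hz × (1 kHz / 1000 Hz) = 0.3368 kHz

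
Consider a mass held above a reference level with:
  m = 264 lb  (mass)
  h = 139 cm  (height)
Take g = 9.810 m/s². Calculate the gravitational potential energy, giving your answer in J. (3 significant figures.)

PE is given directly by: PE = mgh.
m = 264 lb = 119.7 kg; h = 139 cm = 1.390 m; g = 9.810 m/s².
PE = 1633 J

1630 J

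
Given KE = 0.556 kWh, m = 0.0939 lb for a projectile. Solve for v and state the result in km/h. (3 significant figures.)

34900 km/h

Rearranging: v = √(2·KE/m).
KE = 0.556 kWh = 2.002×10^6 J; m = 0.0939 lb = 0.04259 kg.
v = 9695 m/s
9695 m/s × (1 km/h / 0.2778 m/s) = 34901 km/h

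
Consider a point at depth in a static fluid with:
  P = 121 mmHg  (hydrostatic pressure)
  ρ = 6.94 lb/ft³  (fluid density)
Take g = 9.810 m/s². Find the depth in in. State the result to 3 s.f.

Solving P = ρ·g·h for h: h = P/(ρ·g).
P = 121 mmHg = 16132 Pa; ρ = 6.94 lb/ft³ = 111.2 kg/m³; g = 9.810 m/s².
h = 14.79 m
14.79 m × (1 in / 0.02540 m) = 582.4 in

582 in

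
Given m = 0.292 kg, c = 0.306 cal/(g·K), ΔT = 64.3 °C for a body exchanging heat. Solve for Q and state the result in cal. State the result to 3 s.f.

5750 cal

Directly: Q = mcΔT.
m = 0.292 kg; c = 0.306 cal/(g·K) = 1280 J/(kg·K); ΔT = 64.3 °C = 64.30 K.
Q = 24038 J
24038 J × (1 cal / 4.184 J) = 5745 cal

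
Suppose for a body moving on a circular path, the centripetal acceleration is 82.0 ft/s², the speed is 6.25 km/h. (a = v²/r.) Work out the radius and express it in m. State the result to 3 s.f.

0.121 m

Solving a = v²/r for r: r = v²/a.
a = 82.0 ft/s² = 24.99 m/s²; v = 6.25 km/h = 1.736 m/s.
r = 0.1206 m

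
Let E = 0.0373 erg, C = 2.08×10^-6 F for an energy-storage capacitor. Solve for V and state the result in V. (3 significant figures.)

0.0599 V

Rearranging: V = √(2E/C).
E = 0.0373 erg = 3.730×10^-9 J; C = 2.08×10^-6 F.
V = 0.05989 V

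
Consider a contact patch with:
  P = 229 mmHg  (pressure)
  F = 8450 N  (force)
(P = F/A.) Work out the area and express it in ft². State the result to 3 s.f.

Rearranging P = F/A for A: A = F/P.
P = 229 mmHg = 30531 Pa; F = 8450 N.
A = 0.2768 m²
0.2768 m² × (1 ft² / 0.09290 m²) = 2.979 ft²

2.98 ft²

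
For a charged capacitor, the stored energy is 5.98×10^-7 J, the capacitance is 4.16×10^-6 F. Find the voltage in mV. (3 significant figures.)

536 mV

Rearranging E = ½C·V² for V: V = √(2E/C).
E = 5.98×10^-7 J; C = 4.16×10^-6 F.
V = 0.5362 V
0.5362 V × (1 mV / 0.001000 V) = 536.2 mV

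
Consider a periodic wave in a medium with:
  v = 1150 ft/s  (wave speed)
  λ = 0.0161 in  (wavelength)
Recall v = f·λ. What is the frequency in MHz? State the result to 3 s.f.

0.857 MHz

Rearranging v = f·λ for f: f = v/λ.
v = 1150 ft/s = 350.5 m/s; λ = 0.0161 in = 4.089×10^-4 m.
f = 8.571×10^5 Hz
8.571×10^5 Hz × (1 MHz / 1.000×10^6 Hz) = 0.8571 MHz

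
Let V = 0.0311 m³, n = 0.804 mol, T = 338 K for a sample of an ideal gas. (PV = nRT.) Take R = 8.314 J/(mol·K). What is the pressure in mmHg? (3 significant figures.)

P is given directly by: P = nRT/V.
V = 0.0311 m³; n = 0.804 mol; T = 338 K; R = 8.314 J/(mol·K).
P = 72648 Pa  (the unit combination reduces to kg/(m·s²) = Pa)
72648 Pa × (1 mmHg / 133.3 Pa) = 544.9 mmHg

545 mmHg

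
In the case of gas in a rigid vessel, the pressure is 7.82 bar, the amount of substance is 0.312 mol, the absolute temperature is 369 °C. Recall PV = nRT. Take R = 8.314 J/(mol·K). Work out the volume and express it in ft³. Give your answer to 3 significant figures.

0.0752 ft³

Rearranging: V = nRT/P.
P = 7.82 bar = 7.820×10^5 Pa; n = 0.312 mol; T = 369 °C = 642.1 K; R = 8.314 J/(mol·K).
V = 0.002130 m³
0.002130 m³ × (1 ft³ / 0.02832 m³) = 0.07522 ft³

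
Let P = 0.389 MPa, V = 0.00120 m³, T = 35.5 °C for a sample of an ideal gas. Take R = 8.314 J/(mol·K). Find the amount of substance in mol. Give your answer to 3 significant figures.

From the ideal-gas law: n = PV/(RT).
P = 0.389 MPa = 3.890×10^5 Pa; V = 0.00120 m³; T = 35.5 °C = 308.6 K; R = 8.314 J/(mol·K).
n = 0.1819 mol

0.182 mol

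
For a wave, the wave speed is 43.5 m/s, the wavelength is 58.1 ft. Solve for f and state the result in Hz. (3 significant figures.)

Rearranging v = f·λ for f: f = v/λ.
v = 43.5 m/s; λ = 58.1 ft = 17.71 m.
f = 2.456 Hz

2.46 Hz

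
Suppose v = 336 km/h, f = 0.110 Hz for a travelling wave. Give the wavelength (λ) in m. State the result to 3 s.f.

Rearranging: λ = v/f.
v = 336 km/h = 93.33 m/s; f = 0.110 Hz.
λ = 848.5 m

848 m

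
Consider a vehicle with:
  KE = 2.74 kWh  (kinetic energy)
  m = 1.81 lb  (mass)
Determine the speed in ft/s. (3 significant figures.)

Rearranging: v = √(2·KE/m).
KE = 2.74 kWh = 9.864×10^6 J; m = 1.81 lb = 0.8210 kg.
v = 4902 m/s
4902 m/s × (1 ft/s / 0.3048 m/s) = 16083 ft/s

16100 ft/s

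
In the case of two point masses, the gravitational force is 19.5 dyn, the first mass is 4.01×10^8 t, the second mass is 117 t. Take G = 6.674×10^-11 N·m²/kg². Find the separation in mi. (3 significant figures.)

Rearranging: r = √(G·m₁m₂/F).
F = 19.5 dyn = 1.950×10^-4 N; m₁ = 4.01×10^8 t = 4.010×10^11 kg; m₂ = 117 t = 1.170×10^5 kg; G = 6.674×10^-11 N·m²/kg².
r = 1.267×10^5 m
1.267×10^5 m × (1 mi / 1609 m) = 78.74 mi

78.7 mi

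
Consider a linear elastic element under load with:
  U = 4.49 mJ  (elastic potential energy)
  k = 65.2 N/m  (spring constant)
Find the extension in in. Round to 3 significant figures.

0.462 in

Rearranging: x = √(2U/k).
U = 4.49 mJ = 0.004490 J; k = 65.2 N/m.
x = 0.01174 m
0.01174 m × (1 in / 0.02540 m) = 0.4620 in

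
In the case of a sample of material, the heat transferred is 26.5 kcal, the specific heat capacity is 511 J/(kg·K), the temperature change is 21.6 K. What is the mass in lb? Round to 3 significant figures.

Rearranging Q = m·c·ΔT for m: m = Q/(c·ΔT).
Q = 26.5 kcal = 1.109×10^5 J; c = 511 J/(kg·K); ΔT = 21.6 K.
m = 10.05 kg
10.05 kg × (1 lb / 0.4536 kg) = 22.15 lb

22.1 lb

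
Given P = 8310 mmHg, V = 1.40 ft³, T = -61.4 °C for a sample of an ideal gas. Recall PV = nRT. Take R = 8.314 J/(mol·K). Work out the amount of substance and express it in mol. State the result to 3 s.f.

24.9 mol

Rearranging: n = PV/(RT).
P = 8310 mmHg = 1.108×10^6 Pa; V = 1.40 ft³ = 0.03964 m³; T = -61.4 °C = 211.7 K; R = 8.314 J/(mol·K).
n = 24.95 mol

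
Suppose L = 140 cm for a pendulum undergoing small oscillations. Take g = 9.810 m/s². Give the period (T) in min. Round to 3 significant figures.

0.0396 min

Directly: T = 2π√(L/g).
L = 140 cm = 1.400 m; g = 9.810 m/s².
T = 2.374 s
2.374 s × (1 min / 60.00 s) = 0.03956 min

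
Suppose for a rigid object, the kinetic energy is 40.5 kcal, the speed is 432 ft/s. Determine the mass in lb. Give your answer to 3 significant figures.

Rearranging: m = 2·KE/v².
KE = 40.5 kcal = 1.695×10^5 J; v = 432 ft/s = 131.7 m/s.
m = 19.55 kg
19.55 kg × (1 lb / 0.4536 kg) = 43.09 lb

43.1 lb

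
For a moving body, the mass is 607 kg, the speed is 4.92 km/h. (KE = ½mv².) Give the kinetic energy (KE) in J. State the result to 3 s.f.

Directly: KE = ½mv².
m = 607 kg; v = 4.92 km/h = 1.367 m/s.
KE = 566.9 J  (the unit combination reduces to kg·m²/s² = J)

567 J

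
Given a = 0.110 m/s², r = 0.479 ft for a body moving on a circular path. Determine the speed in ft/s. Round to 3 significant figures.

0.416 ft/s

Rearranging a = v²/r for v: v = √(a·r).
a = 0.110 m/s²; r = 0.479 ft = 0.1460 m.
v = 0.1267 m/s
0.1267 m/s × (1 ft/s / 0.3048 m/s) = 0.4158 ft/s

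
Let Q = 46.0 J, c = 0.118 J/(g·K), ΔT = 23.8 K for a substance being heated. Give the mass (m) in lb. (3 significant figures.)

0.0361 lb

Solving Q = m·c·ΔT for m: m = Q/(c·ΔT).
Q = 46.0 J; c = 0.118 J/(g·K) = 118.0 J/(kg·K); ΔT = 23.8 K.
m = 0.01638 kg
0.01638 kg × (1 lb / 0.4536 kg) = 0.03611 lb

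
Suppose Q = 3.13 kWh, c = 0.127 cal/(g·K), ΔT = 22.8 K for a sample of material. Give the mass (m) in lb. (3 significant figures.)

Rearranging: m = Q/(c·ΔT).
Q = 3.13 kWh = 1.127×10^7 J; c = 0.127 cal/(g·K) = 531.4 J/(kg·K); ΔT = 22.8 K.
m = 930.1 kg
930.1 kg × (1 lb / 0.4536 kg) = 2050 lb

2050 lb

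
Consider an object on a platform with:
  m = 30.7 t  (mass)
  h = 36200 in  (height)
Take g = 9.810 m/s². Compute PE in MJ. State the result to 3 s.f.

PE is given directly by: PE = mgh.
m = 30.7 t = 30700 kg; h = 36200 in = 919.5 m; g = 9.810 m/s².
PE = 2.769×10^8 J
2.769×10^8 J × (1 MJ / 1.000×10^6 J) = 276.9 MJ

277 MJ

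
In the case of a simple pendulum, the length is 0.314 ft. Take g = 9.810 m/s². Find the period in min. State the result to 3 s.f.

Directly: T = 2π√(L/g).
L = 0.314 ft = 0.09571 m; g = 9.810 m/s².
T = 0.6206 s
0.6206 s × (1 min / 60.00 s) = 0.01034 min

0.0103 min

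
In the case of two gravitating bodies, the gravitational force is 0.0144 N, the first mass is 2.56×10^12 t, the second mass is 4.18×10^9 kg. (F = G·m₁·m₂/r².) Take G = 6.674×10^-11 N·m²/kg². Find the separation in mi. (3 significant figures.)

Rearranging F = G·m₁·m₂/r² for r: r = √(G·m₁m₂/F).
F = 0.0144 N; m₁ = 2.56×10^12 t = 2.560×10^15 kg; m₂ = 4.18×10^9 kg; G = 6.674×10^-11 N·m²/kg².
r = 2.227×10^8 m
2.227×10^8 m × (1 mi / 1609 m) = 1.384×10^5 mi

1.38×10^5 mi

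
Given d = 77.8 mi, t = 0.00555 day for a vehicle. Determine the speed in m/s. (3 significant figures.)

Directly: v = d/t.
d = 77.8 mi = 1.252×10^5 m; t = 0.00555 day = 479.5 s.
v = 261.1 m/s

261 m/s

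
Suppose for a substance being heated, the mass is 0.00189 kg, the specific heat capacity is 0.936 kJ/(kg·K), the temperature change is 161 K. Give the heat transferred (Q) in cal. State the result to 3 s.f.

Q is given directly by: Q = mcΔT.
m = 0.00189 kg; c = 0.936 kJ/(kg·K) = 936.0 J/(kg·K); ΔT = 161 K.
Q = 284.8 J
284.8 J × (1 cal / 4.184 J) = 68.07 cal

68.1 cal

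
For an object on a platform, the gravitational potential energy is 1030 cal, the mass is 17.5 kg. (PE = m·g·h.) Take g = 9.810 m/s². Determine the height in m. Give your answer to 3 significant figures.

25.1 m

Rearranging: h = PE/(m·g).
PE = 1030 cal = 4310 J; m = 17.5 kg; g = 9.810 m/s².
h = 25.10 m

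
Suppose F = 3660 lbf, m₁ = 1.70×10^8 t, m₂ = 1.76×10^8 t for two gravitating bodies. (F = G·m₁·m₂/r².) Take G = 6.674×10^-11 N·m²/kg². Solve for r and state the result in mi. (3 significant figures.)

6.88 mi

From Newton's law of gravitation: r = √(G·m₁m₂/F).
F = 3660 lbf = 16280 N; m₁ = 1.70×10^8 t = 1.700×10^11 kg; m₂ = 1.76×10^8 t = 1.760×10^11 kg; G = 6.674×10^-11 N·m²/kg².
r = 11075 m
11075 m × (1 mi / 1609 m) = 6.882 mi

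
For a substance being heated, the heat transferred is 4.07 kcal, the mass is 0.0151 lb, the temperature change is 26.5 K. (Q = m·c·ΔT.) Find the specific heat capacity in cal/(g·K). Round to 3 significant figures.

22.4 cal/(g·K)

Rearranging: c = Q/(m·ΔT).
Q = 4.07 kcal = 17029 J; m = 0.0151 lb = 0.006849 kg; ΔT = 26.5 K.
c = 93820 J/(kg·K)
93820 J/(kg·K) × (1 cal/(g·K) / 4184 J/(kg·K)) = 22.42 cal/(g·K)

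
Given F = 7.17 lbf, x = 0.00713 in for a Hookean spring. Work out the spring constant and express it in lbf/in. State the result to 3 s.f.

From Hooke's law: k = F/x.
F = 7.17 lbf = 31.89 N; x = 0.00713 in = 1.811×10^-4 m.
k = 1.761×10^5 N/m
1.761×10^5 N/m × (1 lbf/in / 175.1 N/m) = 1006 lbf/in

1010 lbf/in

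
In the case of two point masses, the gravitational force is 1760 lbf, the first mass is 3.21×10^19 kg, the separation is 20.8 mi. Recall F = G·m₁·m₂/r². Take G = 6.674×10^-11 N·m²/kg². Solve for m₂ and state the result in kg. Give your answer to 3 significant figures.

4090 kg

Solving F = G·m₁·m₂/r² for m₂: m₂ = F·r²/(G·m₁).
F = 1760 lbf = 7829 N; m₁ = 3.21×10^19 kg; r = 20.8 mi = 33474 m; G = 6.674×10^-11 N·m²/kg².
m₂ = 4095 kg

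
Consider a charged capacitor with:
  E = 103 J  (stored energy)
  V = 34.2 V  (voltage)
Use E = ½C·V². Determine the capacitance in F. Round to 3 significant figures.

0.176 F

Solving E = ½C·V² for C: C = 2E/V².
E = 103 J; V = 34.2 V.
C = 0.1761 F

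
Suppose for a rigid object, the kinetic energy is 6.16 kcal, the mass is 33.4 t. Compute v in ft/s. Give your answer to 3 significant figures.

4.08 ft/s

Rearranging KE = ½mv² for v: v = √(2·KE/m).
KE = 6.16 kcal = 25773 J; m = 33.4 t = 33400 kg.
v = 1.242 m/s
1.242 m/s × (1 ft/s / 0.3048 m/s) = 4.076 ft/s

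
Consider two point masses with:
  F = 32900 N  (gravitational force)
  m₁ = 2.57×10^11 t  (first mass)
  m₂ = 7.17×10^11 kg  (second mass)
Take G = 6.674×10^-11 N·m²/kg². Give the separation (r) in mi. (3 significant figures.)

From Newton's law of gravitation: r = √(G·m₁m₂/F).
F = 32900 N; m₁ = 2.57×10^11 t = 2.570×10^14 kg; m₂ = 7.17×10^11 kg; G = 6.674×10^-11 N·m²/kg².
r = 6.114×10^5 m
6.114×10^5 m × (1 mi / 1609 m) = 379.9 mi

380 mi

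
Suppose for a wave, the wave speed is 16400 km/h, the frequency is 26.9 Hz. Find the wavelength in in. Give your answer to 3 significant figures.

Rearranging: λ = v/f.
v = 16400 km/h = 4556 m/s; f = 26.9 Hz.
λ = 169.4 m
169.4 m × (1 in / 0.02540 m) = 6667 in

6670 in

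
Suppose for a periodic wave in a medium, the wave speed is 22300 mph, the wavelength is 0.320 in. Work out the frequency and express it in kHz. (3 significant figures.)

1230 kHz

Rearranging: f = v/λ.
v = 22300 mph = 9969 m/s; λ = 0.320 in = 0.008128 m.
f = 1.226×10^6 Hz
1.226×10^6 Hz × (1 kHz / 1000 Hz) = 1226 kHz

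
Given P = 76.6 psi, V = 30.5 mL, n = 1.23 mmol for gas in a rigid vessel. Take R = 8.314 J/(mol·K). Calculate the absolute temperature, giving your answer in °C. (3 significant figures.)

1300 °C

Rearranging PV = nRT for T: T = PV/(nR).
P = 76.6 psi = 5.281×10^5 Pa; V = 30.5 mL = 3.050×10^-5 m³; n = 1.23 mmol = 0.001230 mol; R = 8.314 J/(mol·K).
T = 1575 K
1575 K − 273.15 = 1302 °C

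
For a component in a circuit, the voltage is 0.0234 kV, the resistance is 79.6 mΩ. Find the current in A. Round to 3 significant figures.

294 A

Solving V = I·R for I: I = V/R.
V = 0.0234 kV = 23.40 V; R = 79.6 mΩ = 0.07960 Ω.
I = 294.0 A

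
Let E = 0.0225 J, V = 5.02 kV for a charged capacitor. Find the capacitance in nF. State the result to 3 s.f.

Rearranging: C = 2E/V².
E = 0.0225 J; V = 5.02 kV = 5020 V.
C = 1.786×10^-9 F
1.786×10^-9 F × (1 nF / 1.000×10^-9 F) = 1.786 nF

1.79 nF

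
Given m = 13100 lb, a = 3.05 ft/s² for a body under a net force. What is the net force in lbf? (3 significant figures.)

1240 lbf

Directly: F = m·a.
m = 13100 lb = 5942 kg; a = 3.05 ft/s² = 0.9296 m/s².
F = 5524 N  (the unit combination reduces to kg·m/s² = N)
5524 N × (1 lbf / 4.448 N) = 1242 lbf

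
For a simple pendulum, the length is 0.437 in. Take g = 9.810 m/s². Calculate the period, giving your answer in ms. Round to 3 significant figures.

T is given directly by: T = 2π√(L/g).
L = 0.437 in = 0.01110 m; g = 9.810 m/s².
T = 0.2114 s
0.2114 s × (1 ms / 0.001000 s) = 211.4 ms

211 ms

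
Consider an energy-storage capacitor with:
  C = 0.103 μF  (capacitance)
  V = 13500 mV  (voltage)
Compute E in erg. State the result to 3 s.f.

E is given directly by: E = ½CV².
C = 0.103 μF = 1.030×10^-7 F; V = 13500 mV = 13.50 V.
E = 9.386×10^-6 J
9.386×10^-6 J × (1 erg / 1.000×10^-7 J) = 93.86 erg

93.9 erg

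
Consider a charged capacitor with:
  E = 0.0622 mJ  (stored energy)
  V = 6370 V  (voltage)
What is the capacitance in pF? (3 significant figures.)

3.07 pF

Rearranging E = ½C·V² for C: C = 2E/V².
E = 0.0622 mJ = 6.220×10^-5 J; V = 6370 V.
C = 3.066×10^-12 F
3.066×10^-12 F × (1 pF / 1.000×10^-12 F) = 3.066 pF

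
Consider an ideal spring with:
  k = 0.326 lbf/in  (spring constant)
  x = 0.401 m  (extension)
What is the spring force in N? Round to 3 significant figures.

From Hooke's law: F = kx.
k = 0.326 lbf/in = 57.09 N/m; x = 0.401 m.
F = 22.89 N  (the unit combination reduces to kg·m/s² = N)

22.9 N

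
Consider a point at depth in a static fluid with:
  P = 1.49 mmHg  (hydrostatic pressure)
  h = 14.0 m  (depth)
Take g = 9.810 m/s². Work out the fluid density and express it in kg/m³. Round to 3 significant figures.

Rearranging: ρ = P/(g·h).
P = 1.49 mmHg = 198.6 Pa; h = 14.0 m; g = 9.810 m/s².
ρ = 1.446 kg/m³

1.45 kg/m³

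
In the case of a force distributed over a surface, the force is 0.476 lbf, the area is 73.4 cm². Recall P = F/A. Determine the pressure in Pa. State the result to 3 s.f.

Directly: P = F/A.
F = 0.476 lbf = 2.117 N; A = 73.4 cm² = 0.007340 m².
P = 288.5 Pa

288 Pa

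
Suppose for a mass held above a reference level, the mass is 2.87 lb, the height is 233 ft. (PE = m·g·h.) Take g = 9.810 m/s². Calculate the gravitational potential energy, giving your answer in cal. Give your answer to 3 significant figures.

PE is given directly by: PE = mgh.
m = 2.87 lb = 1.302 kg; h = 233 ft = 71.02 m; g = 9.810 m/s².
PE = 907.0 J  (the unit combination reduces to kg·m²/s² = J)
907.0 J × (1 cal / 4.184 J) = 216.8 cal

217 cal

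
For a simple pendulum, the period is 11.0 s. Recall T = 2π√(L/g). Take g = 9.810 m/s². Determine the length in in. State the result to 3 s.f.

Rearranging: L = g·(T/2π)².
T = 11.0 s; g = 9.810 m/s².
L = 30.07 m
30.07 m × (1 in / 0.02540 m) = 1184 in

1180 in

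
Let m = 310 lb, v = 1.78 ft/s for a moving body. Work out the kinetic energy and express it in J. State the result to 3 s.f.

20.7 J

Directly: KE = ½mv².
m = 310 lb = 140.6 kg; v = 1.78 ft/s = 0.5425 m/s.
KE = 20.70 J  (the unit combination reduces to kg·m²/s² = J)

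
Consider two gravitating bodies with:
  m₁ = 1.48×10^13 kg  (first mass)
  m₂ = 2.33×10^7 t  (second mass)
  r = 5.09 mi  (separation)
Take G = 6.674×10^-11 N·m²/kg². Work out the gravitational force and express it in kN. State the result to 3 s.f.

From Newton's law of gravitation: F = Gm₁m₂/r².
m₁ = 1.48×10^13 kg; m₂ = 2.33×10^7 t = 2.330×10^10 kg; r = 5.09 mi = 8192 m; G = 6.674×10^-11 N·m²/kg².
F = 3.430×10^5 N
3.430×10^5 N × (1 kN / 1000 N) = 343.0 kN

343 kN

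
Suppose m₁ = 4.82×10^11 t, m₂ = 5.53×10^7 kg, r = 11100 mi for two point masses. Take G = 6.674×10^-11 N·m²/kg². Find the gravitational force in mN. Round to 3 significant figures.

From Newton's law of gravitation: F = Gm₁m₂/r².
m₁ = 4.82×10^11 t = 4.820×10^14 kg; m₂ = 5.53×10^7 kg; r = 11100 mi = 1.786×10^7 m; G = 6.674×10^-11 N·m²/kg².
F = 0.005575 N  (the unit combination reduces to kg·m/s² = N)
0.005575 N × (1 mN / 0.001000 N) = 5.575 mN

5.57 mN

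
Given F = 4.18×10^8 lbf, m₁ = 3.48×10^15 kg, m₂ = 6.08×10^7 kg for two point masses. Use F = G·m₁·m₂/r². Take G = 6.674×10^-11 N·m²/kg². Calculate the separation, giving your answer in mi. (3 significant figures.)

0.0542 mi

From Newton's law of gravitation: r = √(G·m₁m₂/F).
F = 4.18×10^8 lbf = 1.859×10^9 N; m₁ = 3.48×10^15 kg; m₂ = 6.08×10^7 kg; G = 6.674×10^-11 N·m²/kg².
r = 87.15 m
87.15 m × (1 mi / 1609 m) = 0.05415 mi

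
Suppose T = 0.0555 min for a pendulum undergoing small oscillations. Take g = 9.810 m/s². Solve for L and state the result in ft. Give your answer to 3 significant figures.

Rearranging T = 2π√(L/g) for L: L = g·(T/2π)².
T = 0.0555 min = 3.330 s; g = 9.810 m/s².
L = 2.755 m
2.755 m × (1 ft / 0.3048 m) = 9.040 ft

9.04 ft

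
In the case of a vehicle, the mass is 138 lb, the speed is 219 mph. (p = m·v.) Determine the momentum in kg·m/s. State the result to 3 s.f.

6130 kg·m/s

Directly: p = mv.
m = 138 lb = 62.60 kg; v = 219 mph = 97.90 m/s.
p = 6128 kg·m/s  (the unit combination reduces to kg·m/s = kg·m/s)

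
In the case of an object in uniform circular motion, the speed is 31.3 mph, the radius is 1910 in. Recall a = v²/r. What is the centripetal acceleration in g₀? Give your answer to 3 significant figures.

Directly: a = v²/r.
v = 31.3 mph = 13.99 m/s; r = 1910 in = 48.51 m.
a = 4.036 m/s²
4.036 m/s² × (1 g₀ / 9.807 m/s²) = 0.4115 g₀

0.412 g₀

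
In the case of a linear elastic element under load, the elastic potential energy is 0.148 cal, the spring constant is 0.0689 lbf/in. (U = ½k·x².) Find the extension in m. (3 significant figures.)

0.320 m

Solving U = ½k·x² for x: x = √(2U/k).
U = 0.148 cal = 0.6192 J; k = 0.0689 lbf/in = 12.07 N/m.
x = 0.3204 m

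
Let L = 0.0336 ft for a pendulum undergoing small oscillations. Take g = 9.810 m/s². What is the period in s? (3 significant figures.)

Directly: T = 2π√(L/g).
L = 0.0336 ft = 0.01024 m; g = 9.810 m/s².
T = 0.2030 s

0.203 s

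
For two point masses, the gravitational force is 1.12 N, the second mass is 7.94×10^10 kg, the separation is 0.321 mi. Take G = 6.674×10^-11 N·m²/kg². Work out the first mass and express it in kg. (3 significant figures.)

56400 kg

From Newton's law of gravitation: m₁ = F·r²/(G·m₂).
F = 1.12 N; m₂ = 7.94×10^10 kg; r = 0.321 mi = 516.6 m; G = 6.674×10^-11 N·m²/kg².
m₁ = 56405 kg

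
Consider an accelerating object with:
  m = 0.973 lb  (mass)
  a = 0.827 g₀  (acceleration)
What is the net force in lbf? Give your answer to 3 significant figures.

0.805 lbf

Directly: F = m·a.
m = 0.973 lb = 0.4413 kg; a = 0.827 g₀ = 8.110 m/s².
F = 3.579 N
3.579 N × (1 lbf / 4.448 N) = 0.8047 lbf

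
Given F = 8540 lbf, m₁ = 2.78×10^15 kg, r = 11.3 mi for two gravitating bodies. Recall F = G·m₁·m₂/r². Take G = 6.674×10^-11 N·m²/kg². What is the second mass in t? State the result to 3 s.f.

67700 t

Rearranging: m₂ = F·r²/(G·m₁).
F = 8540 lbf = 37988 N; m₁ = 2.78×10^15 kg; r = 11.3 mi = 18186 m; G = 6.674×10^-11 N·m²/kg².
m₂ = 6.771×10^7 kg
6.771×10^7 kg × (1 t / 1000 kg) = 67712 t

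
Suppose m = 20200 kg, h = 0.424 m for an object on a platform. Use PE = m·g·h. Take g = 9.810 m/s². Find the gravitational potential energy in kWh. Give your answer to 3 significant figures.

0.0233 kWh

PE is given directly by: PE = mgh.
m = 20200 kg; h = 0.424 m; g = 9.810 m/s².
PE = 84021 J  (the unit combination reduces to kg·m²/s² = J)
84021 J × (1 kWh / 3.600×10^6 J) = 0.02334 kWh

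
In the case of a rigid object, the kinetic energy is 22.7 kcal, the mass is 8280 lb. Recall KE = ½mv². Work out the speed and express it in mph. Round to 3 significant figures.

15.9 mph

Solving KE = ½mv² for v: v = √(2·KE/m).
KE = 22.7 kcal = 94977 J; m = 8280 lb = 3756 kg.
v = 7.112 m/s
7.112 m/s × (1 mph / 0.4470 m/s) = 15.91 mph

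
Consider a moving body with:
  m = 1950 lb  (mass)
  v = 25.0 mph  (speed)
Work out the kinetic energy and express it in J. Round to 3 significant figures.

Directly: KE = ½mv².
m = 1950 lb = 884.5 kg; v = 25.0 mph = 11.18 m/s.
KE = 55239 J

55200 J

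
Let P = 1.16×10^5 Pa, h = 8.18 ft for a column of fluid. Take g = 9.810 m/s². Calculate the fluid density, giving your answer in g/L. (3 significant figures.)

Rearranging P = ρ·g·h for ρ: ρ = P/(g·h).
P = 1.16×10^5 Pa; h = 8.18 ft = 2.493 m; g = 9.810 m/s².
ρ = 4743 kg/m³
Since 1 g/L = 1 kg/m³, 4743 g/L.

4740 g/L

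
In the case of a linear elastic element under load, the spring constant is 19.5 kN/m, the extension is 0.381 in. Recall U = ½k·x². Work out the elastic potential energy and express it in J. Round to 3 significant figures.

Directly: U = ½kx².
k = 19.5 kN/m = 19500 N/m; x = 0.381 in = 0.009677 m.
U = 0.9131 J  (the unit combination reduces to kg·m²/s² = J)

0.913 J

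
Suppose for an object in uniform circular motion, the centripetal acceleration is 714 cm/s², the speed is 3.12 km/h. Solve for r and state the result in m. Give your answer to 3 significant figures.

Rearranging: r = v²/a.
a = 714 cm/s² = 7.140 m/s²; v = 3.12 km/h = 0.8667 m/s.
r = 0.1052 m

0.105 m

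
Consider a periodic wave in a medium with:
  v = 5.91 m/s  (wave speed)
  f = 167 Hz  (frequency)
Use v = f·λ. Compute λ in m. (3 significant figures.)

0.0354 m

Rearranging v = f·λ for λ: λ = v/f.
v = 5.91 m/s; f = 167 Hz.
λ = 0.03539 m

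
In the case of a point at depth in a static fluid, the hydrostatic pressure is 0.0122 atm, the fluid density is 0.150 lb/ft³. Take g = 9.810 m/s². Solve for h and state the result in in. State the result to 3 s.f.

2060 in

Rearranging: h = P/(ρ·g).
P = 0.0122 atm = 1236 Pa; ρ = 0.150 lb/ft³ = 2.403 kg/m³; g = 9.810 m/s².
h = 52.44 m
52.44 m × (1 in / 0.02540 m) = 2065 in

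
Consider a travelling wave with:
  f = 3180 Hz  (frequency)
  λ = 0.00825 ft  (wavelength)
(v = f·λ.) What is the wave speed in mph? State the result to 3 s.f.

17.9 mph

Directly: v = fλ.
f = 3180 Hz; λ = 0.00825 ft = 0.002515 m.
v = 7.996 m/s
7.996 m/s × (1 mph / 0.4470 m/s) = 17.89 mph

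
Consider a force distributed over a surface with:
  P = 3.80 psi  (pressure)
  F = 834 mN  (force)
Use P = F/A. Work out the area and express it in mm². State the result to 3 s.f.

Solving P = F/A for A: A = F/P.
P = 3.80 psi = 26200 Pa; F = 834 mN = 0.8340 N.
A = 3.183×10^-5 m²
3.183×10^-5 m² × (1 mm² / 1.000×10^-6 m²) = 31.83 mm²

31.8 mm²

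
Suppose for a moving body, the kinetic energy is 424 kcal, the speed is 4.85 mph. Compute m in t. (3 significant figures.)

755 t

Rearranging: m = 2·KE/v².
KE = 424 kcal = 1.774×10^6 J; v = 4.85 mph = 2.168 m/s.
m = 7.548×10^5 kg
7.548×10^5 kg × (1 t / 1000 kg) = 754.8 t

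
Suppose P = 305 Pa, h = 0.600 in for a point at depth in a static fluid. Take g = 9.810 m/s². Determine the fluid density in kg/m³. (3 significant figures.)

Rearranging: ρ = P/(g·h).
P = 305 Pa; h = 0.600 in = 0.01524 m; g = 9.810 m/s².
ρ = 2040 kg/m³

2040 kg/m³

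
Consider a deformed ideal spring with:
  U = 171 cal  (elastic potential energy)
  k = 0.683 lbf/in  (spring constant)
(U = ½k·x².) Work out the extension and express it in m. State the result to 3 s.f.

3.46 m

Rearranging: x = √(2U/k).
U = 171 cal = 715.5 J; k = 0.683 lbf/in = 119.6 N/m.
x = 3.459 m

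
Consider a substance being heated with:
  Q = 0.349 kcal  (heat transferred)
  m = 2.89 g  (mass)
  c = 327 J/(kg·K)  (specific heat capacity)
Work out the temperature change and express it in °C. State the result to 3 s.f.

1550 °C

Solving Q = m·c·ΔT for ΔT: ΔT = Q/(m·c).
Q = 0.349 kcal = 1460 J; m = 2.89 g = 0.002890 kg; c = 327 J/(kg·K).
ΔT = 1545 K
Since 1 °C = 1 K, 1545 °C.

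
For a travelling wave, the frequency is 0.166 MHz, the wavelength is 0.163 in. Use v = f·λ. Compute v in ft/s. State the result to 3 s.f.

2250 ft/s

v is given directly by: v = fλ.
f = 0.166 MHz = 1.660×10^5 Hz; λ = 0.163 in = 0.004140 m.
v = 687.3 m/s
687.3 m/s × (1 ft/s / 0.3048 m/s) = 2255 ft/s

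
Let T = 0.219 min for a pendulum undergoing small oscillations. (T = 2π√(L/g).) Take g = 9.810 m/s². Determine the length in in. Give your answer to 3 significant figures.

1690 in

Solving T = 2π√(L/g) for L: L = g·(T/2π)².
T = 0.219 min = 13.14 s; g = 9.810 m/s².
L = 42.90 m
42.90 m × (1 in / 0.02540 m) = 1689 in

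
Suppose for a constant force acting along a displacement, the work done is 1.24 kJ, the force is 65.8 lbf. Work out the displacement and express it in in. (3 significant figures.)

167 in

Rearranging: d = W/F.
W = 1.24 kJ = 1240 J; F = 65.8 lbf = 292.7 N.
d = 4.237 m
4.237 m × (1 in / 0.02540 m) = 166.8 in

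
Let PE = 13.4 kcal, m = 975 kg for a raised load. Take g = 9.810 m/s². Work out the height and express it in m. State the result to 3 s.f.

5.86 m

Rearranging: h = PE/(m·g).
PE = 13.4 kcal = 56066 J; m = 975 kg; g = 9.810 m/s².
h = 5.862 m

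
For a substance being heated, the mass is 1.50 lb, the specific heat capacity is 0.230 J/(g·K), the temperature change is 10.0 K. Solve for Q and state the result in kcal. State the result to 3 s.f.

Directly: Q = mcΔT.
m = 1.50 lb = 0.6804 kg; c = 0.230 J/(g·K) = 230.0 J/(kg·K); ΔT = 10.0 K.
Q = 1565 J
1565 J × (1 kcal / 4184 J) = 0.3740 kcal

0.374 kcal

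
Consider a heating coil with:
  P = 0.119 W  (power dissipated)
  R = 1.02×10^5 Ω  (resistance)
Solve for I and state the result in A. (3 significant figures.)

Solving P = I²R for I: I = √(P/R).
P = 0.119 W; R = 1.02×10^5 Ω.
I = 0.001080 A

0.00108 A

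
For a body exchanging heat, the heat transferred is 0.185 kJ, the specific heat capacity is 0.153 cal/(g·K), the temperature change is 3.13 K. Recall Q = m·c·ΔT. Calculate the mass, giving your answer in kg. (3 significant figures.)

0.0923 kg

Rearranging: m = Q/(c·ΔT).
Q = 0.185 kJ = 185.0 J; c = 0.153 cal/(g·K) = 640.2 J/(kg·K); ΔT = 3.13 K.
m = 0.09233 kg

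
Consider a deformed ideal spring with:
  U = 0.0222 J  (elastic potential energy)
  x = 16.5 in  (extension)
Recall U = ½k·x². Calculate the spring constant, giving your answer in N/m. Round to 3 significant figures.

0.253 N/m

Rearranging U = ½k·x² for k: k = 2U/x².
U = 0.0222 J; x = 16.5 in = 0.4191 m.
k = 0.2528 N/m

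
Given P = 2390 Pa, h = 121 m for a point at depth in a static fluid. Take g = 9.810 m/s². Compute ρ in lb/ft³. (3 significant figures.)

Rearranging P = ρ·g·h for ρ: ρ = P/(g·h).
P = 2390 Pa; h = 121 m; g = 9.810 m/s².
ρ = 2.013 kg/m³
2.013 kg/m³ × (1 lb/ft³ / 16.02 kg/m³) = 0.1257 lb/ft³

0.126 lb/ft³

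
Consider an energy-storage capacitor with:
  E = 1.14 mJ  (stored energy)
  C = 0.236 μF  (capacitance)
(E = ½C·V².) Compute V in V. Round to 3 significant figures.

98.3 V

Rearranging E = ½C·V² for V: V = √(2E/C).
E = 1.14 mJ = 0.001140 J; C = 0.236 μF = 2.360×10^-7 F.
V = 98.29 V  (the unit combination reduces to kg·m²/(A·s³) = V)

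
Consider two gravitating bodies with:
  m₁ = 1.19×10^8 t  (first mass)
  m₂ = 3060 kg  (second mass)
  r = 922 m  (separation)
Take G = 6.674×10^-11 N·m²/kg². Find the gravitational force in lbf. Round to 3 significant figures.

0.00643 lbf

From Newton's law of gravitation: F = Gm₁m₂/r².
m₁ = 1.19×10^8 t = 1.190×10^11 kg; m₂ = 3060 kg; r = 922 m; G = 6.674×10^-11 N·m²/kg².
F = 0.02859 N
0.02859 N × (1 lbf / 4.448 N) = 0.006427 lbf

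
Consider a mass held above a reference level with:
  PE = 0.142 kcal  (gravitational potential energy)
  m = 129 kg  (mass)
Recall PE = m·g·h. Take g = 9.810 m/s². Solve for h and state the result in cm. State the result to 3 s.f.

Rearranging PE = m·g·h for h: h = PE/(m·g).
PE = 0.142 kcal = 594.1 J; m = 129 kg; g = 9.810 m/s².
h = 0.4695 m
0.4695 m × (1 cm / 0.01000 m) = 46.95 cm

46.9 cm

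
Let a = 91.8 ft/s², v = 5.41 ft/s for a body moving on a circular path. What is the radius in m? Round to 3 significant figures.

0.0972 m

Solving a = v²/r for r: r = v²/a.
a = 91.8 ft/s² = 27.98 m/s²; v = 5.41 ft/s = 1.649 m/s.
r = 0.09718 m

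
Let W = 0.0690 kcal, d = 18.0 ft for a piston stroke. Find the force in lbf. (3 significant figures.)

11.8 lbf

Rearranging W = F·d for F: F = W/d.
W = 0.0690 kcal = 288.7 J; d = 18.0 ft = 5.486 m.
F = 52.62 N
52.62 N × (1 lbf / 4.448 N) = 11.83 lbf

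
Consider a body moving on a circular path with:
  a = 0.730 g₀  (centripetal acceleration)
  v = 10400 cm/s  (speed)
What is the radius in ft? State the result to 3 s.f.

Rearranging: r = v²/a.
a = 0.730 g₀ = 7.159 m/s²; v = 10400 cm/s = 104.0 m/s.
r = 1511 m
1511 m × (1 ft / 0.3048 m) = 4957 ft

4960 ft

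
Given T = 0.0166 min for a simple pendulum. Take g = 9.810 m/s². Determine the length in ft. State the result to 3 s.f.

0.809 ft

Solving T = 2π√(L/g) for L: L = g·(T/2π)².
T = 0.0166 min = 0.9960 s; g = 9.810 m/s².
L = 0.2465 m
0.2465 m × (1 ft / 0.3048 m) = 0.8087 ft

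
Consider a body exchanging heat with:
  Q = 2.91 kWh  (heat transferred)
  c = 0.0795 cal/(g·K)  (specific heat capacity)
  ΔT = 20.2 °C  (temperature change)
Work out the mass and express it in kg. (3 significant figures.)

Rearranging: m = Q/(c·ΔT).
Q = 2.91 kWh = 1.048×10^7 J; c = 0.0795 cal/(g·K) = 332.6 J/(kg·K); ΔT = 20.2 °C = 20.20 K.
m = 1559 kg

1560 kg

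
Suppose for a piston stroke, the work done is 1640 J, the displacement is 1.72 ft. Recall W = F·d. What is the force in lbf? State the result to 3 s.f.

Solving W = F·d for F: F = W/d.
W = 1640 J; d = 1.72 ft = 0.5243 m.
F = 3128 N  (the unit combination reduces to kg·m/s² = N)
3128 N × (1 lbf / 4.448 N) = 703.3 lbf

703 lbf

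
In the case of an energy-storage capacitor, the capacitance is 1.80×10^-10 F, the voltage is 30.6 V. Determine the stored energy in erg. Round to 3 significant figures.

0.843 erg

Directly: E = ½CV².
C = 1.80×10^-10 F; V = 30.6 V.
E = 8.427×10^-8 J
8.427×10^-8 J × (1 erg / 1.000×10^-7 J) = 0.8427 erg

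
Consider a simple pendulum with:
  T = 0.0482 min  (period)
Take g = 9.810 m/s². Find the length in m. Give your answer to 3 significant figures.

Rearranging T = 2π√(L/g) for L: L = g·(T/2π)².
T = 0.0482 min = 2.892 s; g = 9.810 m/s².
L = 2.078 m

2.08 m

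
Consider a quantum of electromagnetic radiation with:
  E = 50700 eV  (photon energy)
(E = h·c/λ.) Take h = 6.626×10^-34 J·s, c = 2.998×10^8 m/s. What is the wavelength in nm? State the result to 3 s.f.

0.0245 nm

Rearranging E = h·c/λ for λ: λ = hc/E.
E = 50700 eV = 8.123×10^-15 J; h = 6.626×10^-34 J·s; c = 2.998×10^8 m/s.
λ = 2.445×10^-11 m
2.445×10^-11 m × (1 nm / 1.000×10^-9 m) = 0.02445 nm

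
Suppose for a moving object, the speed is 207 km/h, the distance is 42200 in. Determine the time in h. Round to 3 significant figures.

0.00518 h

Rearranging: t = d/v.
v = 207 km/h = 57.50 m/s; d = 42200 in = 1072 m.
t = 18.64 s
18.64 s × (1 h / 3600 s) = 0.005178 h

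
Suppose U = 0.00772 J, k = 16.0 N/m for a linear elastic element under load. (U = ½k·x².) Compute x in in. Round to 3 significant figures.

1.22 in

Rearranging: x = √(2U/k).
U = 0.00772 J; k = 16.0 N/m.
x = 0.03106 m
0.03106 m × (1 in / 0.02540 m) = 1.223 in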